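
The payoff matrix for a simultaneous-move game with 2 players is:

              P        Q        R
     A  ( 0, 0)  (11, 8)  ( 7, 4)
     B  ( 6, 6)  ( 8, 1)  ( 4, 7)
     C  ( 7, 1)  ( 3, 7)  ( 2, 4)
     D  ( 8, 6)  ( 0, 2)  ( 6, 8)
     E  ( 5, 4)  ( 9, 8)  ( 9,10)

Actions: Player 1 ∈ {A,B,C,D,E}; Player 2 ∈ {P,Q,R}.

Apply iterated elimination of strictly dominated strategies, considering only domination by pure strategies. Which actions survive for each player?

Remaining: P1:{A,E} P2:{Q,R}

P2 drop P (R beats it: A:4>0 B:7>6 C:4>1 D:8>6 E:10>4)
P1 drop B (A beats it: Q:11>8 R:7>4)
P1 drop C (A beats it: Q:11>3 R:7>2)
P1 drop D (A beats it: Q:11>0 R:7>6)
P1→{A,E} P2→{Q,R}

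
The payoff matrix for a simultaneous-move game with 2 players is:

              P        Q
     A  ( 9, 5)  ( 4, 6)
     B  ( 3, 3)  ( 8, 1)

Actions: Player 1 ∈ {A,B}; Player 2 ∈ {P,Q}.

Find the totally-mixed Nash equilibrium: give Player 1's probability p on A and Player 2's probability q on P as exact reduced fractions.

P1 indiff ⇒ q·9+(1-q)·4 = q·3+(1-q)·8 ⇒ q(6) = (1-q)(4) ⇒ q = 2/5
P2 indiff ⇒ p·5+(1-p)·3 = p·6+(1-p)·1 ⇒ p(-1) = (1-p)(-2) ⇒ p = 2/3

(p,q) = (2/3, 2/5)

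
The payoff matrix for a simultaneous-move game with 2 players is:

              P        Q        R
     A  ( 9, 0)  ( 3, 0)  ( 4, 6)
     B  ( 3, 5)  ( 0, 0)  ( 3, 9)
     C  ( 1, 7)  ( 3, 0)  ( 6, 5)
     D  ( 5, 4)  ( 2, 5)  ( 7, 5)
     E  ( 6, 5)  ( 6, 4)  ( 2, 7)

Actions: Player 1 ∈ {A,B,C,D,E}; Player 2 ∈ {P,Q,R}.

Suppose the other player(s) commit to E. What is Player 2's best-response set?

u_2(P vs E) = 5
u_2(Q vs E) = 4
u_2(R vs E) = 7
max payoff 7 at {R}

argmax u_2 = {R}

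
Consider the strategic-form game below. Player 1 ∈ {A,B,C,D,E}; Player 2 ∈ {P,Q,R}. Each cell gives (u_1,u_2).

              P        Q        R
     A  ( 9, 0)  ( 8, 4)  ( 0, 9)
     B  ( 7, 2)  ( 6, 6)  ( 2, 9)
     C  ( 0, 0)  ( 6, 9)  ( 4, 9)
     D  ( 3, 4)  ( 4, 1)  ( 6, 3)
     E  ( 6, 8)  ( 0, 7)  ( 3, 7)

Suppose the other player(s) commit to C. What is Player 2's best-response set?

u_2(P vs C) = 0
u_2(Q vs C) = 9
u_2(R vs C) = 9
max payoff 9 at {Q,R}

argmax u_2 = {Q,R}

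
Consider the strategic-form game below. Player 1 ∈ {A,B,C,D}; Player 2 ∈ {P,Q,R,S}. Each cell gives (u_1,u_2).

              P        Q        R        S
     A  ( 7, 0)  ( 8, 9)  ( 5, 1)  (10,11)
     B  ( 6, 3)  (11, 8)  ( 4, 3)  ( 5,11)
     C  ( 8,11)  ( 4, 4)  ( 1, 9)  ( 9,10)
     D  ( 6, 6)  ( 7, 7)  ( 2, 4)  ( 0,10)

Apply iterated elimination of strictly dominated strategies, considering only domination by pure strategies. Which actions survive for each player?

Remaining: P1:{A,C} P2:{P,S}

P1 drop D (A beats it: P:7>6 Q:8>7 R:5>2 S:10>0)
P2 drop Q (S beats it: A:11>9 B:11>8 C:10>4)
P1 drop B (A beats it: P:7>6 R:5>4 S:10>5)
P2 drop R (S beats it: A:11>1 C:10>9)
P1→{A,C} P2→{P,S}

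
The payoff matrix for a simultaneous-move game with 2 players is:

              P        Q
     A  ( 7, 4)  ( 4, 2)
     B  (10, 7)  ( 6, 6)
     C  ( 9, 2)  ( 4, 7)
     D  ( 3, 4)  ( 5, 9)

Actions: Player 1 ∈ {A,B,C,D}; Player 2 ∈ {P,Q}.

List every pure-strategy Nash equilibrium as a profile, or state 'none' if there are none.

PSNE = {(B,P)}

(A,P): not NE [P1→B gives 10>7]
(A,Q): not NE [P1→B gives 6>4; P2→P gives 4>2]
(B,P): NE
(B,Q): not NE [P2→P gives 7>6]
(C,P): not NE [P1→B gives 10>9; P2→Q gives 7>2]
(C,Q): not NE [P1→B gives 6>4]
(D,P): not NE [P1→B gives 10>3; P2→Q gives 9>4]
(D,Q): not NE [P1→B gives 6>5]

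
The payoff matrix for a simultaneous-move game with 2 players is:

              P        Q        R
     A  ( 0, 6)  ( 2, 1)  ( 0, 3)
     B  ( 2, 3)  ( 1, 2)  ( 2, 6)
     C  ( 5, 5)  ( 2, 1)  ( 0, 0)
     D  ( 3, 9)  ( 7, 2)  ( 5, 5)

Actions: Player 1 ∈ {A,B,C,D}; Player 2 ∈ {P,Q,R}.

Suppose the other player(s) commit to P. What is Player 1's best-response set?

u_1(A vs P) = 0
u_1(B vs P) = 2
u_1(C vs P) = 5
u_1(D vs P) = 3
max payoff 5 at {C}

BR_1 = {C}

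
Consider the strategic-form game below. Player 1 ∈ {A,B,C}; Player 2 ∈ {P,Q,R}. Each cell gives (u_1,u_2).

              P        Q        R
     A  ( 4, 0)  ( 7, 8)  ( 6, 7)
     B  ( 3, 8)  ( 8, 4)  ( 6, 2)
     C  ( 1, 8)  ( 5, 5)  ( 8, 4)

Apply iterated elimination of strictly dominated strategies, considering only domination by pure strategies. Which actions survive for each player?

P2 drop R (Q beats it: A:8>7 B:4>2 C:5>4)
P1 drop C (A beats it: P:4>1 Q:7>5)
P1→{A,B} P2→{P,Q}

IESDS → P1:{A,B} P2:{P,Q}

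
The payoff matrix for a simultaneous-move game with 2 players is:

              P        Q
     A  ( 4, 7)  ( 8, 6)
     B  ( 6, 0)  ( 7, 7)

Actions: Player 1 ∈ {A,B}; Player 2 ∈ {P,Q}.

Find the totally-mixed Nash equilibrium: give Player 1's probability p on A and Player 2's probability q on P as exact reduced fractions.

P1 indiff ⇒ q·4+(1-q)·8 = q·6+(1-q)·7 ⇒ q(-2) = (1-q)(-1) ⇒ q = 1/3
P2 indiff ⇒ p·7+(1-p)·0 = p·6+(1-p)·7 ⇒ p(1) = (1-p)(7) ⇒ p = 7/8

P1 mixes 7/8 on A; P2 mixes 1/3 on P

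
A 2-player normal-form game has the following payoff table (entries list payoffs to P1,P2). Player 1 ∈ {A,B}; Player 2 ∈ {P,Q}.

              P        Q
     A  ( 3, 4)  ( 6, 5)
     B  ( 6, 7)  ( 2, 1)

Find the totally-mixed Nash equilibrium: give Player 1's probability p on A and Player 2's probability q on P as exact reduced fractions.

P1 mixes 6/7 on A; P2 mixes 4/7 on P

P1 indiff ⇒ q·3+(1-q)·6 = q·6+(1-q)·2 ⇒ q(-3) = (1-q)(-4) ⇒ q = 4/7
P2 indiff ⇒ p·4+(1-p)·7 = p·5+(1-p)·1 ⇒ p(-1) = (1-p)(-6) ⇒ p = 6/7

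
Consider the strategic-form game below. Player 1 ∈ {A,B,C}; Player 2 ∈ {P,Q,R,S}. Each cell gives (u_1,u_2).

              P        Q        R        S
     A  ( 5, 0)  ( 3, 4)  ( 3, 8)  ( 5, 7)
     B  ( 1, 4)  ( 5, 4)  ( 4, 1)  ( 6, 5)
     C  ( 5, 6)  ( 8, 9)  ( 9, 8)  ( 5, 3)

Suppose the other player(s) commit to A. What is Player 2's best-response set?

P2 best: {R}

u_2(P vs A) = 0
u_2(Q vs A) = 4
u_2(R vs A) = 8
u_2(S vs A) = 7
max payoff 8 at {R}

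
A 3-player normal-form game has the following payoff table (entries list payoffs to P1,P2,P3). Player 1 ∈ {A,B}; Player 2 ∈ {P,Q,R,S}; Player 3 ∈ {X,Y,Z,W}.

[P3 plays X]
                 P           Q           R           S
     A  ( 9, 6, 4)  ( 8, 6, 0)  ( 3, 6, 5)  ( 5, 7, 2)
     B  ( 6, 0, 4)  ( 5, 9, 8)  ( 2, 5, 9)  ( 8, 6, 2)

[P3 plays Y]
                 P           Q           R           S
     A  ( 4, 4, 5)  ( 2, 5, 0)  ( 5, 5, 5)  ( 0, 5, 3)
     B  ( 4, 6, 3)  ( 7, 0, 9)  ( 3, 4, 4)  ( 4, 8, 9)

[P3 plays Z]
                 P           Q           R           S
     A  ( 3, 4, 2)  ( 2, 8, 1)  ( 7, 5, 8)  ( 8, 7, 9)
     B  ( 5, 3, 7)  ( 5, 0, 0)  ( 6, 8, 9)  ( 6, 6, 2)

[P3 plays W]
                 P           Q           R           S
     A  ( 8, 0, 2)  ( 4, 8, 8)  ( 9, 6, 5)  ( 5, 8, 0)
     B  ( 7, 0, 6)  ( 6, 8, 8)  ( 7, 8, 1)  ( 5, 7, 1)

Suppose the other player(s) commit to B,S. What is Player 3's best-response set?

P3 best: {Y}

u_3(X vs B,S) = 2
u_3(Y vs B,S) = 9
u_3(Z vs B,S) = 2
u_3(W vs B,S) = 1
max payoff 9 at {Y}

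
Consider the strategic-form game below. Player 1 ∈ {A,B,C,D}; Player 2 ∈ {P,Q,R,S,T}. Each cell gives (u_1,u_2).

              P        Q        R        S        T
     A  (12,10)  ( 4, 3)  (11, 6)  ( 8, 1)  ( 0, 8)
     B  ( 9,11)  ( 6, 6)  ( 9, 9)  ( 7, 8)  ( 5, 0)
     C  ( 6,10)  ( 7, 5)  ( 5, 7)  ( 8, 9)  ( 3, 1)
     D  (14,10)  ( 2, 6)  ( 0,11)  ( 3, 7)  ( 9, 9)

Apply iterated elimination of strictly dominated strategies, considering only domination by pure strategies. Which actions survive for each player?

Survivors P1:{A,D} P2:{P,R}

P2 drop Q (P beats it: A:10>3 B:11>6 C:10>5 D:10>6)
P2 drop S (P beats it: A:10>1 B:11>8 C:10>9 D:10>7)
P1 drop C (B beats it: P:9>6 R:9>5 T:5>3)
P2 drop T (P beats it: A:10>8 B:11>0 D:10>9)
P1 drop B (A beats it: P:12>9 R:11>9)
P1→{A,D} P2→{P,R}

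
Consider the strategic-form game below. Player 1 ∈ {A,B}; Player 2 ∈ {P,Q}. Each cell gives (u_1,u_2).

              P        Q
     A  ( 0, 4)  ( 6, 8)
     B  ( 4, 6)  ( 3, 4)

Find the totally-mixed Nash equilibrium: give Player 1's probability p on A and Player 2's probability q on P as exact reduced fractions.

P1 indiff ⇒ q·0+(1-q)·6 = q·4+(1-q)·3 ⇒ q(-4) = (1-q)(-3) ⇒ q = 3/7
P2 indiff ⇒ p·4+(1-p)·6 = p·8+(1-p)·4 ⇒ p(-4) = (1-p)(-2) ⇒ p = 1/3

p=1/3, q=3/7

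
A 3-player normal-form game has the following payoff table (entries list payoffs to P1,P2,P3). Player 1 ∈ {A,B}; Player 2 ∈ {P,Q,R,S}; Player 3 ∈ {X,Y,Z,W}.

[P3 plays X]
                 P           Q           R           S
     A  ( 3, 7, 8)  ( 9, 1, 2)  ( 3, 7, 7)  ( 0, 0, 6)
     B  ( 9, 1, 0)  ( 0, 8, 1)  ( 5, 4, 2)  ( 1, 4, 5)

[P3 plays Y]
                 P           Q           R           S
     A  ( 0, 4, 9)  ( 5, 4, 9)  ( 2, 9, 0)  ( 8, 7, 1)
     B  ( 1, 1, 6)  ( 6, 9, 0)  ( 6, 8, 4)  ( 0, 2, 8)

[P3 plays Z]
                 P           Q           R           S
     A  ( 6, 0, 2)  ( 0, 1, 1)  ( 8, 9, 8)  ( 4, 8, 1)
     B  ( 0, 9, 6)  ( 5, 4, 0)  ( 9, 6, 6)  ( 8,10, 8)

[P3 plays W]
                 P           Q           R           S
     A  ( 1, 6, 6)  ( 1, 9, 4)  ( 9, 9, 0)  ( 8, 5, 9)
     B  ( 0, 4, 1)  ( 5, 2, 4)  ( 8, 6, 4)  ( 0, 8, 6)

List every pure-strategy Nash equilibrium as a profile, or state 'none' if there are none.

Nash profiles: (B,S,Z)

(A,P,X): not NE [P1→B gives 9>3; P3→Y gives 9>8]
(A,P,Y): not NE [P1→B gives 1>0; P2→R gives 9>4]
(A,P,Z): not NE [P2→R gives 9>0; P3→Y gives 9>2]
(A,P,W): not NE [P2→R gives 9>6; P3→Y gives 9>6]
(A,Q,X): not NE [P2→R gives 7>1; P3→Y gives 9>2]
(A,Q,Y): not NE [P1→B gives 6>5; P2→R gives 9>4]
(A,Q,Z): not NE [P1→B gives 5>0; P2→R gives 9>1; P3→Y gives 9>1]
(A,Q,W): not NE [P1→B gives 5>1; P3→Y gives 9>4]
(A,R,X): not NE [P1→B gives 5>3; P3→Z gives 8>7]
(A,R,Y): not NE [P1→B gives 6>2; P3→Z gives 8>0]
(A,R,Z): not NE [P1→B gives 9>8]
(A,R,W): not NE [P3→Z gives 8>0]
(A,S,X): not NE [P1→B gives 1>0; P2→R gives 7>0; P3→W gives 9>6]
(A,S,Y): not NE [P2→R gives 9>7; P3→W gives 9>1]
(A,S,Z): not NE [P1→B gives 8>4; P2→R gives 9>8; P3→W gives 9>1]
(A,S,W): not NE [P2→R gives 9>5]
(B,P,X): not NE [P2→Q gives 8>1; P3→Z gives 6>0]
(B,P,Y): not NE [P2→Q gives 9>1]
(B,P,Z): not NE [P1→A gives 6>0; P2→S gives 10>9]
(B,P,W): not NE [P1→A gives 1>0; P2→S gives 8>4; P3→Z gives 6>1]
(B,Q,X): not NE [P1→A gives 9>0; P3→W gives 4>1]
(B,Q,Y): not NE [P3→W gives 4>0]
(B,Q,Z): not NE [P2→S gives 10>4; P3→W gives 4>0]
(B,Q,W): not NE [P2→S gives 8>2]
(B,R,X): not NE [P2→Q gives 8>4; P3→Z gives 6>2]
(B,R,Y): not NE [P2→Q gives 9>8; P3→Z gives 6>4]
(B,R,Z): not NE [P2→S gives 10>6]
(B,R,W): not NE [P1→A gives 9>8; P2→S gives 8>6; P3→Z gives 6>4]
(B,S,X): not NE [P2→Q gives 8>4; P3→Z gives 8>5]
(B,S,Y): not NE [P1→A gives 8>0; P2→Q gives 9>2]
(B,S,Z): NE
(B,S,W): not NE [P1→A gives 8>0; P3→Z gives 8>6]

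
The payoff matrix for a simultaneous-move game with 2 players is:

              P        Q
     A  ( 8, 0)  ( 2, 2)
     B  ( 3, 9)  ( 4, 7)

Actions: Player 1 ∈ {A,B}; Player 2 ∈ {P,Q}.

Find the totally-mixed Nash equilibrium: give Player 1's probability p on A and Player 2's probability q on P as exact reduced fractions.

P1 indiff ⇒ q·8+(1-q)·2 = q·3+(1-q)·4 ⇒ q(5) = (1-q)(2) ⇒ q = 2/7
P2 indiff ⇒ p·0+(1-p)·9 = p·2+(1-p)·7 ⇒ p(-2) = (1-p)(-2) ⇒ p = 1/2

P1 mixes 1/2 on A; P2 mixes 2/7 on P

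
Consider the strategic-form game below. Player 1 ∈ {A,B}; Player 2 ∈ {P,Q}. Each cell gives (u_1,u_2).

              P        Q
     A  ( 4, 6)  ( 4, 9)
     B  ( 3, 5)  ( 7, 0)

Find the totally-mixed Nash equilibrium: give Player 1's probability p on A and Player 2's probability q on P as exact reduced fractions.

P1 indiff ⇒ q·4+(1-q)·4 = q·3+(1-q)·7 ⇒ q(1) = (1-q)(3) ⇒ q = 3/4
P2 indiff ⇒ p·6+(1-p)·5 = p·9+(1-p)·0 ⇒ p(-3) = (1-p)(-5) ⇒ p = 5/8

p=5/8, q=3/4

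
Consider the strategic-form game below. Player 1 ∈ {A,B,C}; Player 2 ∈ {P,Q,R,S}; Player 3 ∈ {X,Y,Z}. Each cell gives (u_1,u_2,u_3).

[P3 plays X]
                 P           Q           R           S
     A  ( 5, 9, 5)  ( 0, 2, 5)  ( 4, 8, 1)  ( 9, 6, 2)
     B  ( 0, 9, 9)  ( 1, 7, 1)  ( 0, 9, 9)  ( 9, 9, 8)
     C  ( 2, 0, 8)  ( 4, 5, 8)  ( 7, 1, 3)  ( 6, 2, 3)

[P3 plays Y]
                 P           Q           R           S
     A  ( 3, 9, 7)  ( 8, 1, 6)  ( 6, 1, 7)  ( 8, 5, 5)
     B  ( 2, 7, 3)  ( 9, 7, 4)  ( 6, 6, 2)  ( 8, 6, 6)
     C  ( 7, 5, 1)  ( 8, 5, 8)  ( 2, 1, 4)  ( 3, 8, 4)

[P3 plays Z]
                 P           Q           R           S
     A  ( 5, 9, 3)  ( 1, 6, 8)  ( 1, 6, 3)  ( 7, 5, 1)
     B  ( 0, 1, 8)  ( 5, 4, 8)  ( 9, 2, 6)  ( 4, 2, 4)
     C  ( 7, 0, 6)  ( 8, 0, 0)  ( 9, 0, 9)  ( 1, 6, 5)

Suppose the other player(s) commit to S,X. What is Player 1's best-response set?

argmax u_1 = {A,B}

u_1(A vs S,X) = 9
u_1(B vs S,X) = 9
u_1(C vs S,X) = 6
max payoff 9 at {A,B}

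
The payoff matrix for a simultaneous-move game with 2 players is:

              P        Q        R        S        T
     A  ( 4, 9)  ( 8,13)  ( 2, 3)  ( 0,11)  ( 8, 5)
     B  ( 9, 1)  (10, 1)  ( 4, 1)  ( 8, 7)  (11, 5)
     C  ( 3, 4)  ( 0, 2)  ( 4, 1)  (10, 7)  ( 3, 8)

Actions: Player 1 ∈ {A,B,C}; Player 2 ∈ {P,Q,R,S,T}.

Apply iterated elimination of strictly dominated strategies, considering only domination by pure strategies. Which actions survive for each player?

P1 drop A (B beats it: P:9>4 Q:10>8 R:4>2 S:8>0 T:11>8)
P2 drop P (S beats it: B:7>1 C:7>4)
P2 drop Q (S beats it: B:7>1 C:7>2)
P2 drop R (S beats it: B:7>1 C:7>1)
P1→{B,C} P2→{S,T}

Remaining: P1:{B,C} P2:{S,T}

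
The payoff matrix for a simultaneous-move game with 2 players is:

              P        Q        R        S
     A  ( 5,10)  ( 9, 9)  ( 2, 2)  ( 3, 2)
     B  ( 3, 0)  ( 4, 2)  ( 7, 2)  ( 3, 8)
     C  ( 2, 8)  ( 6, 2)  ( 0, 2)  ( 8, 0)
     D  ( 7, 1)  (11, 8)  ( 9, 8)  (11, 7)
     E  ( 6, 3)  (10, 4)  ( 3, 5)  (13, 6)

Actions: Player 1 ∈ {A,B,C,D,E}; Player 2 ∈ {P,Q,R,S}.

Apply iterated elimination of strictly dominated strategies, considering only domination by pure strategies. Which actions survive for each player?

P1 drop A (D beats it: P:7>5 Q:11>9 R:9>2 S:11>3)
P1 drop B (D beats it: P:7>3 Q:11>4 R:9>7 S:11>3)
P1 drop C (D beats it: P:7>2 Q:11>6 R:9>0 S:11>8)
P2 drop P (Q beats it: D:8>1 E:4>3)
P1→{D,E} P2→{Q,R,S}

Remaining: P1:{D,E} P2:{Q,R,S}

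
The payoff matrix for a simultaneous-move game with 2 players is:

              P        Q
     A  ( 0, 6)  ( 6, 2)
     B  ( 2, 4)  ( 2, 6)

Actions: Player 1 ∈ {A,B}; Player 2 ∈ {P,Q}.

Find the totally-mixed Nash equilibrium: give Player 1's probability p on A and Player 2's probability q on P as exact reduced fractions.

P1 indiff ⇒ q·0+(1-q)·6 = q·2+(1-q)·2 ⇒ q(-2) = (1-q)(-4) ⇒ q = 2/3
P2 indiff ⇒ p·6+(1-p)·4 = p·2+(1-p)·6 ⇒ p(4) = (1-p)(2) ⇒ p = 1/3

p=1/3, q=2/3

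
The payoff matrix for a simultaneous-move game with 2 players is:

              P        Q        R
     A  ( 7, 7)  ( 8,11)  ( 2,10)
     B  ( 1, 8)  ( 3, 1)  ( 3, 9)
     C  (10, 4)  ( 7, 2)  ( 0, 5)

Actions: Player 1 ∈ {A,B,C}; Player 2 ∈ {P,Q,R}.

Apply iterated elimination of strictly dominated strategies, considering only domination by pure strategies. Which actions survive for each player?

IESDS → P1:{A,B} P2:{Q,R}

P2 drop P (R beats it: A:10>7 B:9>8 C:5>4)
P1 drop C (A beats it: Q:8>7 R:2>0)
P1→{A,B} P2→{Q,R}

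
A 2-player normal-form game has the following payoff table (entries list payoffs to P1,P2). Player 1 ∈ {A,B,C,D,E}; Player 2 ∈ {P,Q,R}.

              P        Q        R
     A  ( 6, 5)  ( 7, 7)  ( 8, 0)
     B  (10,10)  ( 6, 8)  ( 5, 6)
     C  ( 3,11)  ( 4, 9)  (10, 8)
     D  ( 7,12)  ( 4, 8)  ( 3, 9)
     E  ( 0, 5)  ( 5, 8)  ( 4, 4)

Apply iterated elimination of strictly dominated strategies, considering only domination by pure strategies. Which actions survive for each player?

P1 drop D (B beats it: P:10>7 Q:6>4 R:5>3)
P1 drop E (A beats it: P:6>0 Q:7>5 R:8>4)
P2 drop R (P beats it: A:5>0 B:10>6 C:11>8)
P1 drop C (A beats it: P:6>3 Q:7>4)
P1→{A,B} P2→{P,Q}

Survivors P1:{A,B} P2:{P,Q}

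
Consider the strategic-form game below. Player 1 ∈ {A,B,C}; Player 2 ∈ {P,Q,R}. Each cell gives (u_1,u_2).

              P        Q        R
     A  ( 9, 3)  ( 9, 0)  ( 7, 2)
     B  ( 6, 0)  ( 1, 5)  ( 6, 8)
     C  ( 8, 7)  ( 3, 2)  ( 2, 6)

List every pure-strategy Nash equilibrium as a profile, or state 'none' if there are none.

NE set: (A,P)

(A,P): NE
(A,Q): not NE [P2→P gives 3>0]
(A,R): not NE [P2→P gives 3>2]
(B,P): not NE [P1→A gives 9>6; P2→R gives 8>0]
(B,Q): not NE [P1→A gives 9>1; P2→R gives 8>5]
(B,R): not NE [P1→A gives 7>6]
(C,P): not NE [P1→A gives 9>8]
(C,Q): not NE [P1→A gives 9>3; P2→P gives 7>2]
(C,R): not NE [P1→A gives 7>2; P2→P gives 7>6]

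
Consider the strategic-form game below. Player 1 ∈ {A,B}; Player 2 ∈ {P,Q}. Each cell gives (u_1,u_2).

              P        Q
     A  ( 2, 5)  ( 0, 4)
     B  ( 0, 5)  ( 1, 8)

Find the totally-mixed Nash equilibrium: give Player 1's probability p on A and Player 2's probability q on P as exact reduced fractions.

p=3/4, q=1/3

P1 indiff ⇒ q·2+(1-q)·0 = q·0+(1-q)·1 ⇒ q(2) = (1-q)(1) ⇒ q = 1/3
P2 indiff ⇒ p·5+(1-p)·5 = p·4+(1-p)·8 ⇒ p(1) = (1-p)(3) ⇒ p = 3/4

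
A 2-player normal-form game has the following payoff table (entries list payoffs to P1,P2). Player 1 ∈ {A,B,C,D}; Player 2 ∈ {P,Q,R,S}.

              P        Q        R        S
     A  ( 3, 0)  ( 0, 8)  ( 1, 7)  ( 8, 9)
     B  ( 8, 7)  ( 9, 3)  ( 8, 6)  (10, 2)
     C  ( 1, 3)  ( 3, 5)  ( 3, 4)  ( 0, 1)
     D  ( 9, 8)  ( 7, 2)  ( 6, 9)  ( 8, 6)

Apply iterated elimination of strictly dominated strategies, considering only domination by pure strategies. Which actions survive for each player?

IESDS → P1:{B,D} P2:{P,R}

P1 drop A (B beats it: P:8>3 Q:9>0 R:8>1 S:10>8)
P1 drop C (B beats it: P:8>1 Q:9>3 R:8>3 S:10>0)
P2 drop Q (P beats it: B:7>3 D:8>2)
P2 drop S (P beats it: B:7>2 D:8>6)
P1→{B,D} P2→{P,R}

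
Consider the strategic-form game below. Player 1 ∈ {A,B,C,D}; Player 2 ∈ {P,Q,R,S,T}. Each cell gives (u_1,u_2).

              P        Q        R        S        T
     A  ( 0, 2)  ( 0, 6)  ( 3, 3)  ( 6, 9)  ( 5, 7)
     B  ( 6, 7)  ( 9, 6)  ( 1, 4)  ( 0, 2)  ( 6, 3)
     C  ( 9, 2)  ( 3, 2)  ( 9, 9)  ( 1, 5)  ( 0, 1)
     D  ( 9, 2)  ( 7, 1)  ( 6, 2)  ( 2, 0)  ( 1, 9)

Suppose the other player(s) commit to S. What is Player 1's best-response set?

u_1(A vs S) = 6
u_1(B vs S) = 0
u_1(C vs S) = 1
u_1(D vs S) = 2
max payoff 6 at {A}

P1 best: {A}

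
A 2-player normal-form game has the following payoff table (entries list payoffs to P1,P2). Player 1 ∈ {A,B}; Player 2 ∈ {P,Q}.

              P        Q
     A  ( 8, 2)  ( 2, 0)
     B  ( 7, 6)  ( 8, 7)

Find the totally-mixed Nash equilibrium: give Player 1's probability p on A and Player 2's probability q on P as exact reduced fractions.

p=1/3, q=6/7

P1 indiff ⇒ q·8+(1-q)·2 = q·7+(1-q)·8 ⇒ q(1) = (1-q)(6) ⇒ q = 6/7
P2 indiff ⇒ p·2+(1-p)·6 = p·0+(1-p)·7 ⇒ p(2) = (1-p)(1) ⇒ p = 1/3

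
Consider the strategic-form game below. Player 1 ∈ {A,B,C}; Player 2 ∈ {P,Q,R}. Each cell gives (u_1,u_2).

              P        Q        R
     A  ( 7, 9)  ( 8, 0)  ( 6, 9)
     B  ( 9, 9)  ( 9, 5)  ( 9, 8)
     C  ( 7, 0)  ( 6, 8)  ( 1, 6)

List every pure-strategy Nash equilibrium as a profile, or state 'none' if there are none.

(A,P): not NE [P1→B gives 9>7]
(A,Q): not NE [P1→B gives 9>8; P2→R gives 9>0]
(A,R): not NE [P1→B gives 9>6]
(B,P): NE
(B,Q): not NE [P2→P gives 9>5]
(B,R): not NE [P2→P gives 9>8]
(C,P): not NE [P1→B gives 9>7; P2→Q gives 8>0]
(C,Q): not NE [P1→B gives 9>6]
(C,R): not NE [P1→B gives 9>1; P2→Q gives 8>6]

NE set: (B,P)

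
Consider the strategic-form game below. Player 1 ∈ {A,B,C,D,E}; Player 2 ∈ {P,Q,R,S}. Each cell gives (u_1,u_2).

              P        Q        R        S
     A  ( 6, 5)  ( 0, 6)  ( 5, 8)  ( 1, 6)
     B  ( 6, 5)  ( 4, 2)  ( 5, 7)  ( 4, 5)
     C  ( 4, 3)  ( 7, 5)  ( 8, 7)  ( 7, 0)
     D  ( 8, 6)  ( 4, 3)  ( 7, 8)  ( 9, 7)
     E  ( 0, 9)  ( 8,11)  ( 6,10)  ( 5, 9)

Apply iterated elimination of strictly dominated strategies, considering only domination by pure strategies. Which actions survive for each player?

Survivors P1:{C,E} P2:{Q,R}

P1 drop A (D beats it: P:8>6 Q:4>0 R:7>5 S:9>1)
P2 drop P (R beats it: B:7>5 C:7>3 D:8>6 E:10>9)
P1 drop B (C beats it: Q:7>4 R:8>5 S:7>4)
P2 drop S (R beats it: C:7>0 D:8>7 E:10>9)
P1 drop D (C beats it: Q:7>4 R:8>7)
P1→{C,E} P2→{Q,R}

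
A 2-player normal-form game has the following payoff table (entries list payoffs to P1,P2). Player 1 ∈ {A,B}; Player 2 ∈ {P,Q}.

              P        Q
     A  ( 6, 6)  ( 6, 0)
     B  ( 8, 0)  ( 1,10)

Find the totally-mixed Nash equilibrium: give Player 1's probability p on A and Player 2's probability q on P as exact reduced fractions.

P1 indiff ⇒ q·6+(1-q)·6 = q·8+(1-q)·1 ⇒ q(-2) = (1-q)(-5) ⇒ q = 5/7
P2 indiff ⇒ p·6+(1-p)·0 = p·0+(1-p)·10 ⇒ p(6) = (1-p)(10) ⇒ p = 5/8

p=5/8, q=5/7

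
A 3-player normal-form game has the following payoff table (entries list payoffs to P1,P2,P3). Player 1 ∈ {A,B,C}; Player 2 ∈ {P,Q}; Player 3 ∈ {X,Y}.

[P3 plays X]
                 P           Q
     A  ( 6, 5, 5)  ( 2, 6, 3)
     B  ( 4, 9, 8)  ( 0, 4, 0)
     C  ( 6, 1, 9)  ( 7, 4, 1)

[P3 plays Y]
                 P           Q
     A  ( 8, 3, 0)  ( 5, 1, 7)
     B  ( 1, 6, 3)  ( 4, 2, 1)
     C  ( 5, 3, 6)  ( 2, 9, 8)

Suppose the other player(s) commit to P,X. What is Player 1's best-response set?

u_1(A vs P,X) = 6
u_1(B vs P,X) = 4
u_1(C vs P,X) = 6
max payoff 6 at {A,C}

argmax u_1 = {A,C}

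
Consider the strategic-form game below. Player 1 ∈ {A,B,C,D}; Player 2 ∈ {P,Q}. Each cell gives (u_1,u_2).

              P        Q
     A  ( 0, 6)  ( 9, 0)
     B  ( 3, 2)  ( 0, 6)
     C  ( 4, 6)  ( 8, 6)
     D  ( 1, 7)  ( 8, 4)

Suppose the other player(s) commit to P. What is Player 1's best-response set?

u_1(A vs P) = 0
u_1(B vs P) = 3
u_1(C vs P) = 4
u_1(D vs P) = 1
max payoff 4 at {C}

argmax u_1 = {C}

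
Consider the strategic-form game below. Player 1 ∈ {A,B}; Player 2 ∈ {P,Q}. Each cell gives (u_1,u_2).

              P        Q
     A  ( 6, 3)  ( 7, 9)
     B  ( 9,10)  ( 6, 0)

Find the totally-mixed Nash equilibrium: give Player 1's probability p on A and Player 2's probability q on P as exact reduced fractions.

P1 indiff ⇒ q·6+(1-q)·7 = q·9+(1-q)·6 ⇒ q(-3) = (1-q)(-1) ⇒ q = 1/4
P2 indiff ⇒ p·3+(1-p)·10 = p·9+(1-p)·0 ⇒ p(-6) = (1-p)(-10) ⇒ p = 5/8

P1 mixes 5/8 on A; P2 mixes 1/4 on P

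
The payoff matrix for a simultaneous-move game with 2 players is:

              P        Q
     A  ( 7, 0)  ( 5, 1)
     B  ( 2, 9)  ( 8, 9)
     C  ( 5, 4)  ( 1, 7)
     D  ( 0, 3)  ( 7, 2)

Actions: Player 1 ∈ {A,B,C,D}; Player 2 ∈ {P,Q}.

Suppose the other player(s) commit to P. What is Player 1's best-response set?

u_1(A vs P) = 7
u_1(B vs P) = 2
u_1(C vs P) = 5
u_1(D vs P) = 0
max payoff 7 at {A}

P1 best: {A}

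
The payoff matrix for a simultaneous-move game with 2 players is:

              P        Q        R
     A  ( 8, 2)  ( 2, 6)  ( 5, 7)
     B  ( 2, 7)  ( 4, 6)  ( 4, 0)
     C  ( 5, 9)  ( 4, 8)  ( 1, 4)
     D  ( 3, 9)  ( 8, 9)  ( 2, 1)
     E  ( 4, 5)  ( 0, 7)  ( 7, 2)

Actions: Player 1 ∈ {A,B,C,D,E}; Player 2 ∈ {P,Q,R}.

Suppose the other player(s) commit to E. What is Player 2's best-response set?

BR_2 = {Q}

u_2(P vs E) = 5
u_2(Q vs E) = 7
u_2(R vs E) = 2
max payoff 7 at {Q}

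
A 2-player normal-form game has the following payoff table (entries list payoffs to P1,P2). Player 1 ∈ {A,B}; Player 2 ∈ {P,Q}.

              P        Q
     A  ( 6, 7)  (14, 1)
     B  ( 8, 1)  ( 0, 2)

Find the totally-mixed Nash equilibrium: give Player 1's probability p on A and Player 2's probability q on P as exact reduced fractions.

P1 mixes 1/7 on A; P2 mixes 7/8 on P

P1 indiff ⇒ q·6+(1-q)·14 = q·8+(1-q)·0 ⇒ q(-2) = (1-q)(-14) ⇒ q = 7/8
P2 indiff ⇒ p·7+(1-p)·1 = p·1+(1-p)·2 ⇒ p(6) = (1-p)(1) ⇒ p = 1/7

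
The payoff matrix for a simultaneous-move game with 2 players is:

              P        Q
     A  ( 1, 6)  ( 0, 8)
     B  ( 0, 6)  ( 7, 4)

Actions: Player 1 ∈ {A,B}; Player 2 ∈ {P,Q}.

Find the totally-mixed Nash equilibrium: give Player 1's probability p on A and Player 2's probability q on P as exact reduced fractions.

p=1/2, q=7/8

P1 indiff ⇒ q·1+(1-q)·0 = q·0+(1-q)·7 ⇒ q(1) = (1-q)(7) ⇒ q = 7/8
P2 indiff ⇒ p·6+(1-p)·6 = p·8+(1-p)·4 ⇒ p(-2) = (1-p)(-2) ⇒ p = 1/2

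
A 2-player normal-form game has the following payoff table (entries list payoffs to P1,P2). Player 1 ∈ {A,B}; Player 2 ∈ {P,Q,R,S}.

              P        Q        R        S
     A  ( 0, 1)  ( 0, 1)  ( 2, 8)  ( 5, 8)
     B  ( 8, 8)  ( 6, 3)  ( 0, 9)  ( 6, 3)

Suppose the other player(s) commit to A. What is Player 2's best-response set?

u_2(P vs A) = 1
u_2(Q vs A) = 1
u_2(R vs A) = 8
u_2(S vs A) = 8
max payoff 8 at {R,S}

argmax u_2 = {R,S}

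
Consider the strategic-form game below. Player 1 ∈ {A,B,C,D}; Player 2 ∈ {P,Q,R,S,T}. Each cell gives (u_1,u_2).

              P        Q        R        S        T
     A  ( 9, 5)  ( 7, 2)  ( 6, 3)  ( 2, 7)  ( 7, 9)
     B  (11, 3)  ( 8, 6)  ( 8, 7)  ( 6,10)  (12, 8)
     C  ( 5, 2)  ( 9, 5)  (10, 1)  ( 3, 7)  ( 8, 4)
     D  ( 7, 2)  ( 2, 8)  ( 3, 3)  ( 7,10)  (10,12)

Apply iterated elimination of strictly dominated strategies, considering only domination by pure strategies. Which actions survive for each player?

P1 drop A (B beats it: P:11>9 Q:8>7 R:8>6 S:6>2 T:12>7)
P2 drop P (Q beats it: B:6>3 C:5>2 D:8>2)
P2 drop Q (S beats it: B:10>6 C:7>5 D:10>8)
P2 drop R (S beats it: B:10>7 C:7>1 D:10>3)
P1 drop C (B beats it: S:6>3 T:12>8)
P1→{B,D} P2→{S,T}

IESDS → P1:{B,D} P2:{S,T}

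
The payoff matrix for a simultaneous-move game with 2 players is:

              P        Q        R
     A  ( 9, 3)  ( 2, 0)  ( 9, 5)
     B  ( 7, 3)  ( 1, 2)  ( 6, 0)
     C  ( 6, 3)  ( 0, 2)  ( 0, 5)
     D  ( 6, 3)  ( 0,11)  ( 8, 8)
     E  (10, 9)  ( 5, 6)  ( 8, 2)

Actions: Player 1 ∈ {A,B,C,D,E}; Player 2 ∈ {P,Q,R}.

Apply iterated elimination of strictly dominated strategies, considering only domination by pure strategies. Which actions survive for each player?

IESDS → P1:{A,E} P2:{P,R}

P1 drop B (A beats it: P:9>7 Q:2>1 R:9>6)
P1 drop C (A beats it: P:9>6 Q:2>0 R:9>0)
P1 drop D (A beats it: P:9>6 Q:2>0 R:9>8)
P2 drop Q (P beats it: A:3>0 E:9>6)
P1→{A,E} P2→{P,R}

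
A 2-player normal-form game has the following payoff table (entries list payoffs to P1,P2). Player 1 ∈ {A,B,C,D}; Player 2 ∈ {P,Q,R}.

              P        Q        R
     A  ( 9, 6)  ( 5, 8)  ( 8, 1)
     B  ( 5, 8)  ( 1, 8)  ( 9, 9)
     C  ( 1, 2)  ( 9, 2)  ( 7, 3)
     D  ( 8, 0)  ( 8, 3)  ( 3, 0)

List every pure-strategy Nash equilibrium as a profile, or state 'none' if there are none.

(A,P): not NE [P2→Q gives 8>6]
(A,Q): not NE [P1→C gives 9>5]
(A,R): not NE [P1→B gives 9>8; P2→Q gives 8>1]
(B,P): not NE [P1→A gives 9>5; P2→R gives 9>8]
(B,Q): not NE [P1→C gives 9>1; P2→R gives 9>8]
(B,R): NE
(C,P): not NE [P1→A gives 9>1; P2→R gives 3>2]
(C,Q): not NE [P2→R gives 3>2]
(C,R): not NE [P1→B gives 9>7]
(D,P): not NE [P1→A gives 9>8; P2→Q gives 3>0]
(D,Q): not NE [P1→C gives 9>8]
(D,R): not NE [P1→B gives 9>3; P2→Q gives 3>0]

Nash profiles: (B,R)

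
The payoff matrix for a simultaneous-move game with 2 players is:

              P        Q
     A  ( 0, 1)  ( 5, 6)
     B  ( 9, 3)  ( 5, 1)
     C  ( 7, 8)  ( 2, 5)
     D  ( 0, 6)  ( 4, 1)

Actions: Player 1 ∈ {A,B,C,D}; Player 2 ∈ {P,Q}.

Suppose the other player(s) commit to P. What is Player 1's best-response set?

u_1(A vs P) = 0
u_1(B vs P) = 9
u_1(C vs P) = 7
u_1(D vs P) = 0
max payoff 9 at {B}

argmax u_1 = {B}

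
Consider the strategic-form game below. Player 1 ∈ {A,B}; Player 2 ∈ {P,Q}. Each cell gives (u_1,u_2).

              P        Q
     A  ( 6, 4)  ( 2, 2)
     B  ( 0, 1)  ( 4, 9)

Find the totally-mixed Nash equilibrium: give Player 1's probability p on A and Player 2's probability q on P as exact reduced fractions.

p=4/5, q=1/4

P1 indiff ⇒ q·6+(1-q)·2 = q·0+(1-q)·4 ⇒ q(6) = (1-q)(2) ⇒ q = 1/4
P2 indiff ⇒ p·4+(1-p)·1 = p·2+(1-p)·9 ⇒ p(2) = (1-p)(8) ⇒ p = 4/5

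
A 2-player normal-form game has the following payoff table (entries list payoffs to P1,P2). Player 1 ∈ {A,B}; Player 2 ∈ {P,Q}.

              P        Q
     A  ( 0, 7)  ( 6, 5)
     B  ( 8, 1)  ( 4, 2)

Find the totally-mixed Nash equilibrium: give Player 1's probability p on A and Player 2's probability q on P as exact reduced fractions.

P1 indiff ⇒ q·0+(1-q)·6 = q·8+(1-q)·4 ⇒ q(-8) = (1-q)(-2) ⇒ q = 1/5
P2 indiff ⇒ p·7+(1-p)·1 = p·5+(1-p)·2 ⇒ p(2) = (1-p)(1) ⇒ p = 1/3

p=1/3, q=1/5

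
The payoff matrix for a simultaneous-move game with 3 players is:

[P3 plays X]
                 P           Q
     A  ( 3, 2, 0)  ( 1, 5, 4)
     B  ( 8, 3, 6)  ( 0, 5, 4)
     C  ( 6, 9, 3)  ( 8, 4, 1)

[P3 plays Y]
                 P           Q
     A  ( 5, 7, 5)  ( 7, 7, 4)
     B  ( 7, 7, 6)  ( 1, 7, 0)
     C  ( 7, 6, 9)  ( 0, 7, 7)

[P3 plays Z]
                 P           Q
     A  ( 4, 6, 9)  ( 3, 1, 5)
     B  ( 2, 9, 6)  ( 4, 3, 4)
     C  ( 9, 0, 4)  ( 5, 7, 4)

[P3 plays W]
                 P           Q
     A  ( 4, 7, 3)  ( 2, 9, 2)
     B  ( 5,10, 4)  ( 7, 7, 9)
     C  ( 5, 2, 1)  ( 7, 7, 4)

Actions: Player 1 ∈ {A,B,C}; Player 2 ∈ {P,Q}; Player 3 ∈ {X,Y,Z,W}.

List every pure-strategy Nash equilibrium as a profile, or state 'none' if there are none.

(A,P,X): not NE [P1→B gives 8>3; P2→Q gives 5>2; P3→Z gives 9>0]
(A,P,Y): not NE [P1→C gives 7>5; P3→Z gives 9>5]
(A,P,Z): not NE [P1→C gives 9>4]
(A,P,W): not NE [P1→C gives 5>4; P2→Q gives 9>7; P3→Z gives 9>3]
(A,Q,X): not NE [P1→C gives 8>1; P3→Z gives 5>4]
(A,Q,Y): not NE [P3→Z gives 5>4]
(A,Q,Z): not NE [P1→C gives 5>3; P2→P gives 6>1]
(A,Q,W): not NE [P1→C gives 7>2; P3→Z gives 5>2]
(B,P,X): not NE [P2→Q gives 5>3]
(B,P,Y): NE
(B,P,Z): not NE [P1→C gives 9>2]
(B,P,W): not NE [P3→Z gives 6>4]
(B,Q,X): not NE [P1→C gives 8>0; P3→W gives 9>4]
(B,Q,Y): not NE [P1→A gives 7>1; P3→W gives 9>0]
(B,Q,Z): not NE [P1→C gives 5>4; P2→P gives 9>3; P3→W gives 9>4]
(B,Q,W): not NE [P2→P gives 10>7]
(C,P,X): not NE [P1→B gives 8>6; P3→Y gives 9>3]
(C,P,Y): not NE [P2→Q gives 7>6]
(C,P,Z): not NE [P2→Q gives 7>0; P3→Y gives 9>4]
(C,P,W): not NE [P2→Q gives 7>2; P3→Y gives 9>1]
(C,Q,X): not NE [P2→P gives 9>4; P3→Y gives 7>1]
(C,Q,Y): not NE [P1→A gives 7>0]
(C,Q,Z): not NE [P3→Y gives 7>4]
(C,Q,W): not NE [P3→Y gives 7>4]

Nash profiles: (B,P,Y)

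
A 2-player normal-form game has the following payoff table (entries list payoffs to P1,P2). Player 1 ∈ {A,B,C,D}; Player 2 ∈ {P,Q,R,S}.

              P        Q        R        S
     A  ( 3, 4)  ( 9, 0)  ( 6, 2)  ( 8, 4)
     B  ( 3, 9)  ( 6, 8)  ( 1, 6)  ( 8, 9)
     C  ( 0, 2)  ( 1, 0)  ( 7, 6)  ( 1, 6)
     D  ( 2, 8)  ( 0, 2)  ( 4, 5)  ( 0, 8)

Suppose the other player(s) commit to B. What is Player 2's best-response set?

argmax u_2 = {P,S}

u_2(P vs B) = 9
u_2(Q vs B) = 8
u_2(R vs B) = 6
u_2(S vs B) = 9
max payoff 9 at {P,S}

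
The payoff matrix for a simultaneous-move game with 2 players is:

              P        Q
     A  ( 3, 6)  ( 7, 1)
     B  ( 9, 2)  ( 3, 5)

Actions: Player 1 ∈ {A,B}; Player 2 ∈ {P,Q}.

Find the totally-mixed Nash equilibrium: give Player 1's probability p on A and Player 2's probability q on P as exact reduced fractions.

P1 indiff ⇒ q·3+(1-q)·7 = q·9+(1-q)·3 ⇒ q(-6) = (1-q)(-4) ⇒ q = 2/5
P2 indiff ⇒ p·6+(1-p)·2 = p·1+(1-p)·5 ⇒ p(5) = (1-p)(3) ⇒ p = 3/8

P1 mixes 3/8 on A; P2 mixes 2/5 on P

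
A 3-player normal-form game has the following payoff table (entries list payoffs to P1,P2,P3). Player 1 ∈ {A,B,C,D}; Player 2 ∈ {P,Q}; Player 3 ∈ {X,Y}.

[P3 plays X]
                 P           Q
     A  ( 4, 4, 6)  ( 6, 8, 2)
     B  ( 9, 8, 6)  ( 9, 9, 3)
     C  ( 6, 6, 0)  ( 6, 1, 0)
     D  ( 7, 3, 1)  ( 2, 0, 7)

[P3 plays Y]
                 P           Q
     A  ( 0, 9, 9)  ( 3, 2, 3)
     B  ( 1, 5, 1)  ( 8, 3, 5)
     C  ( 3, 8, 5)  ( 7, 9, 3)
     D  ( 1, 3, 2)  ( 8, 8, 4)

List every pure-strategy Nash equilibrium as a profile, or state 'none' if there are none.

No pure NE.

(A,P,X): not NE [P1→B gives 9>4; P2→Q gives 8>4; P3→Y gives 9>6]
(A,P,Y): not NE [P1→C gives 3>0]
(A,Q,X): not NE [P1→B gives 9>6; P3→Y gives 3>2]
(A,Q,Y): not NE [P1→D gives 8>3; P2→P gives 9>2]
(B,P,X): not NE [P2→Q gives 9>8]
(B,P,Y): not NE [P1→C gives 3>1; P3→X gives 6>1]
(B,Q,X): not NE [P3→Y gives 5>3]
(B,Q,Y): not NE [P2→P gives 5>3]
(C,P,X): not NE [P1→B gives 9>6; P3→Y gives 5>0]
(C,P,Y): not NE [P2→Q gives 9>8]
(C,Q,X): not NE [P1→B gives 9>6; P2→P gives 6>1; P3→Y gives 3>0]
(C,Q,Y): not NE [P1→D gives 8>7]
(D,P,X): not NE [P1→B gives 9>7; P3→Y gives 2>1]
(D,P,Y): not NE [P1→C gives 3>1; P2→Q gives 8>3]
(D,Q,X): not NE [P1→B gives 9>2; P2→P gives 3>0]
(D,Q,Y): not NE [P3→X gives 7>4]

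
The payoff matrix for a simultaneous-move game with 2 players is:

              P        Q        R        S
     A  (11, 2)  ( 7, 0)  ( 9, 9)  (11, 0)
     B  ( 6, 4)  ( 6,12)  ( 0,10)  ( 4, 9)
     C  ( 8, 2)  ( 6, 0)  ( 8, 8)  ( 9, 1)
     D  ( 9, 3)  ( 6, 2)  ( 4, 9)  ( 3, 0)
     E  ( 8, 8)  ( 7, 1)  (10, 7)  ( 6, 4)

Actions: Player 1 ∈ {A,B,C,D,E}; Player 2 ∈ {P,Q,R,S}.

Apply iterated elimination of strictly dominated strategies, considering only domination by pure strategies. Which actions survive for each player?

IESDS → P1:{A,E} P2:{P,R}

P1 drop B (A beats it: P:11>6 Q:7>6 R:9>0 S:11>4)
P1 drop C (A beats it: P:11>8 Q:7>6 R:9>8 S:11>9)
P1 drop D (A beats it: P:11>9 Q:7>6 R:9>4 S:11>3)
P2 drop Q (P beats it: A:2>0 E:8>1)
P2 drop S (P beats it: A:2>0 E:8>4)
P1→{A,E} P2→{P,R}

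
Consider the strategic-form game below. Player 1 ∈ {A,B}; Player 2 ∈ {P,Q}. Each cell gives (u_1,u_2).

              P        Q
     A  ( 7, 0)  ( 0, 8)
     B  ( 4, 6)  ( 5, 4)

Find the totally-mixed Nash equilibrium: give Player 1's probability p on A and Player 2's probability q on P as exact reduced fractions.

P1 indiff ⇒ q·7+(1-q)·0 = q·4+(1-q)·5 ⇒ q(3) = (1-q)(5) ⇒ q = 5/8
P2 indiff ⇒ p·0+(1-p)·6 = p·8+(1-p)·4 ⇒ p(-8) = (1-p)(-2) ⇒ p = 1/5

p=1/5, q=5/8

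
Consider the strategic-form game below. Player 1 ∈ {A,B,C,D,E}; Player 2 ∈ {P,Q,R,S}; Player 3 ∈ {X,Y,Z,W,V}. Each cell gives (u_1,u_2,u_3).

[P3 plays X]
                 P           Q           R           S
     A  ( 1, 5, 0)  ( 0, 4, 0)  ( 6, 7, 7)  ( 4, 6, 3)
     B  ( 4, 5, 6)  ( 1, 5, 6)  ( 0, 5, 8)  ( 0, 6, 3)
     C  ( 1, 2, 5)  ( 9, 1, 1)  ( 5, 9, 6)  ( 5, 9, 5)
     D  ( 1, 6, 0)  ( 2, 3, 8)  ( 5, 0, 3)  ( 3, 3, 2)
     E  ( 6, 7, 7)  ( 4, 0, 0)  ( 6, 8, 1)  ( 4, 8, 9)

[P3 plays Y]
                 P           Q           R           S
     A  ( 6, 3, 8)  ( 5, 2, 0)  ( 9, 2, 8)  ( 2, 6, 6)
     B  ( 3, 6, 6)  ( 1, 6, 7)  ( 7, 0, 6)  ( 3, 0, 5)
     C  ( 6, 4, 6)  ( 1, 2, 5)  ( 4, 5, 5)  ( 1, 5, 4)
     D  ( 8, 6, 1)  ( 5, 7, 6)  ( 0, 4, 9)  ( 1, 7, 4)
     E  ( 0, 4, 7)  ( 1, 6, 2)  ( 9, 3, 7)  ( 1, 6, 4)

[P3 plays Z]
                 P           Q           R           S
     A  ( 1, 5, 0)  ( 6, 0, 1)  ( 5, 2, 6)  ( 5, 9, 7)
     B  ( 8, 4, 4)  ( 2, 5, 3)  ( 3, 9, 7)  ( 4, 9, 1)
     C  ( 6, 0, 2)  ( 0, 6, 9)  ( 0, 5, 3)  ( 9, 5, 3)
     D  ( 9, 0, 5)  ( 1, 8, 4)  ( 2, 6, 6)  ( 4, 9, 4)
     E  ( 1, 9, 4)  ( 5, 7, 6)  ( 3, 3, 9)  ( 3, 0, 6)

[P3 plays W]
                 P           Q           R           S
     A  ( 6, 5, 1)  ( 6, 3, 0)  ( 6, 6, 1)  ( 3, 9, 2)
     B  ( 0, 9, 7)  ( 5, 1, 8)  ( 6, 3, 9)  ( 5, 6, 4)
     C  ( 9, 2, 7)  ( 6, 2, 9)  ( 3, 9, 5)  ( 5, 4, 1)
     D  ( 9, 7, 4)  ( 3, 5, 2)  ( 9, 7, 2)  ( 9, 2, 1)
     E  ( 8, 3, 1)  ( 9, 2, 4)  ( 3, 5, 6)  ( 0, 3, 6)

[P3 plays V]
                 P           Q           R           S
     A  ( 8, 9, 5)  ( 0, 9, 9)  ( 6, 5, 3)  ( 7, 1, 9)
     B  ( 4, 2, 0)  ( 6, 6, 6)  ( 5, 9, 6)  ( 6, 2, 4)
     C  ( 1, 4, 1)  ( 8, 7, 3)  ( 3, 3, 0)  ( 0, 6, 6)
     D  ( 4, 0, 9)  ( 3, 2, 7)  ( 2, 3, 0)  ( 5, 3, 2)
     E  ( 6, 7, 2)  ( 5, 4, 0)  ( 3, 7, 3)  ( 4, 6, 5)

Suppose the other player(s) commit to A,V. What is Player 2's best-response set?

u_2(P vs A,V) = 9
u_2(Q vs A,V) = 9
u_2(R vs A,V) = 5
u_2(S vs A,V) = 1
max payoff 9 at {P,Q}

BR_2 = {P,Q}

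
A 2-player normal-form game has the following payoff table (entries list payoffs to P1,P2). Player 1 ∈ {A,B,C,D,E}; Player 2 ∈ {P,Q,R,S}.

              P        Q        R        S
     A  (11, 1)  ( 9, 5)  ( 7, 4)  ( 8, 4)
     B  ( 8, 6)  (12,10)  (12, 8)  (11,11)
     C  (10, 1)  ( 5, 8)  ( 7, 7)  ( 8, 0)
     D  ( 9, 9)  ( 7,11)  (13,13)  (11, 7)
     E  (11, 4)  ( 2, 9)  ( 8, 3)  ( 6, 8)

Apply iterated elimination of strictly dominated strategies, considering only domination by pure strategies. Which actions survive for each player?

P2 drop P (Q beats it: A:5>1 B:10>6 C:8>1 D:11>9 E:9>4)
P1 drop A (B beats it: Q:12>9 R:12>7 S:11>8)
P1 drop C (B beats it: Q:12>5 R:12>7 S:11>8)
P1 drop E (B beats it: Q:12>2 R:12>8 S:11>6)
P1→{B,D} P2→{Q,R,S}

IESDS → P1:{B,D} P2:{Q,R,S}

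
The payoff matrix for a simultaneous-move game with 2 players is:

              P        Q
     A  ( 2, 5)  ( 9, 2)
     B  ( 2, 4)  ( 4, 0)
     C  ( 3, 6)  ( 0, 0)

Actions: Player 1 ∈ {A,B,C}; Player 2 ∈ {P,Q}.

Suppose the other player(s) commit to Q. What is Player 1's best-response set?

u_1(A vs Q) = 9
u_1(B vs Q) = 4
u_1(C vs Q) = 0
max payoff 9 at {A}

BR_1 = {A}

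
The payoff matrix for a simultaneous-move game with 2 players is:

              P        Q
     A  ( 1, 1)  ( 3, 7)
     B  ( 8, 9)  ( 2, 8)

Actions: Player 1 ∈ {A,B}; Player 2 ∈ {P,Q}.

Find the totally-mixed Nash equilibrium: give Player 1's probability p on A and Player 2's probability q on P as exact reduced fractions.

p=1/7, q=1/8

P1 indiff ⇒ q·1+(1-q)·3 = q·8+(1-q)·2 ⇒ q(-7) = (1-q)(-1) ⇒ q = 1/8
P2 indiff ⇒ p·1+(1-p)·9 = p·7+(1-p)·8 ⇒ p(-6) = (1-p)(-1) ⇒ p = 1/7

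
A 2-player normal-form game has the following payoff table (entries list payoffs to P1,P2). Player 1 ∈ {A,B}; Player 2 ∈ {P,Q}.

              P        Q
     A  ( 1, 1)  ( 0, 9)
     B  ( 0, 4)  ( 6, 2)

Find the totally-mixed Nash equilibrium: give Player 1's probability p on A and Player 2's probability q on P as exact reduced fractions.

P1 mixes 1/5 on A; P2 mixes 6/7 on P

P1 indiff ⇒ q·1+(1-q)·0 = q·0+(1-q)·6 ⇒ q(1) = (1-q)(6) ⇒ q = 6/7
P2 indiff ⇒ p·1+(1-p)·4 = p·9+(1-p)·2 ⇒ p(-8) = (1-p)(-2) ⇒ p = 1/5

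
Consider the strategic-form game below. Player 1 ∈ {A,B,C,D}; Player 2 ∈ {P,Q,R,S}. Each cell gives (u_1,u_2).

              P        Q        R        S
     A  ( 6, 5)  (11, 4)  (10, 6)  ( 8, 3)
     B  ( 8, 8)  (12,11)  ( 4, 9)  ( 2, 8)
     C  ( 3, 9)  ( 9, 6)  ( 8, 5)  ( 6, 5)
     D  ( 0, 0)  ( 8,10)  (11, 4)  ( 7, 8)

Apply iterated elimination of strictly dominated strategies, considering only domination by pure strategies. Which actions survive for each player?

IESDS → P1:{A,B,D} P2:{Q,R}

P1 drop C (A beats it: P:6>3 Q:11>9 R:10>8 S:8>6)
P2 drop P (R beats it: A:6>5 B:9>8 D:4>0)
P2 drop S (Q beats it: A:4>3 B:11>8 D:10>8)
P1→{A,B,D} P2→{Q,R}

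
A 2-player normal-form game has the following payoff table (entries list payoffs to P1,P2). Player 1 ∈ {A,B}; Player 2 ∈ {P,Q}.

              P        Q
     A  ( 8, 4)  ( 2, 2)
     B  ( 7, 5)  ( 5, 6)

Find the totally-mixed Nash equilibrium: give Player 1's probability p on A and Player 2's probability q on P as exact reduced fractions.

P1 indiff ⇒ q·8+(1-q)·2 = q·7+(1-q)·5 ⇒ q(1) = (1-q)(3) ⇒ q = 3/4
P2 indiff ⇒ p·4+(1-p)·5 = p·2+(1-p)·6 ⇒ p(2) = (1-p)(1) ⇒ p = 1/3

p=1/3, q=3/4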